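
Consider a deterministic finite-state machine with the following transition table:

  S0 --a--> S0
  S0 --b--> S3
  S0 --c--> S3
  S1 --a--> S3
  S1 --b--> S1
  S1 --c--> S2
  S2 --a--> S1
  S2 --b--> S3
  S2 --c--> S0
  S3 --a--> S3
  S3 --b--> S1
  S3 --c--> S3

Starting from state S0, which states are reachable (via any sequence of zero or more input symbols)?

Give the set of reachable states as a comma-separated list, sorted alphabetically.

Answer: S0, S1, S2, S3

Derivation:
BFS from S0:
  visit S0: S0--a-->S0 (seen), S0--b-->S3 (new), S0--c-->S3 (seen)
  visit S3: S3--a-->S3 (seen), S3--b-->S1 (new), S3--c-->S3 (seen)
  visit S1: S1--a-->S3 (seen), S1--b-->S1 (seen), S1--c-->S2 (new)
  visit S2: S2--a-->S1 (seen), S2--b-->S3 (seen), S2--c-->S0 (seen)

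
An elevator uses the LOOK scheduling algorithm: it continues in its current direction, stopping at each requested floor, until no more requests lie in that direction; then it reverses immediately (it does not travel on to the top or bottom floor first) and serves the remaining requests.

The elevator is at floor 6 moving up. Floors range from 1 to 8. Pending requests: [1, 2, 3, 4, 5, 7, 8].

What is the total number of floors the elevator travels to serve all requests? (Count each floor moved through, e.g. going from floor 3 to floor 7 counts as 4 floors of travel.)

Answer: 9

Derivation:
Start at floor 6 moving up, LOOK stop order: [7, 8, 5, 4, 3, 2, 1]
  6 → 7: |7-6| = 1, total = 1
  7 → 8: |8-7| = 1, total = 2
  8 → 5: |5-8| = 3, total = 5
  5 → 4: |4-5| = 1, total = 6
  4 → 3: |3-4| = 1, total = 7
  3 → 2: |2-3| = 1, total = 8
  2 → 1: |1-2| = 1, total = 9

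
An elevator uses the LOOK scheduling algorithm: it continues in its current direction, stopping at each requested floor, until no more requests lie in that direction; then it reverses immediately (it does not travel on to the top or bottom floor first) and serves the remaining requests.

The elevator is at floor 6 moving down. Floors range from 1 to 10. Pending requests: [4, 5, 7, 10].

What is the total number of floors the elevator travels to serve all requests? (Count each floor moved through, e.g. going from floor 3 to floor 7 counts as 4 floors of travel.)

Answer: 8

Derivation:
Start at floor 6 moving down, LOOK stop order: [5, 4, 7, 10]
  6 → 5: |5-6| = 1, total = 1
  5 → 4: |4-5| = 1, total = 2
  4 → 7: |7-4| = 3, total = 5
  7 → 10: |10-7| = 3, total = 8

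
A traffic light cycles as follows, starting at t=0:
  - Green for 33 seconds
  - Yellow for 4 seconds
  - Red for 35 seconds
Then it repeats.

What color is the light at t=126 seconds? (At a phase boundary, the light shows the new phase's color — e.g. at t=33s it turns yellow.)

Cycle length = 33 + 4 + 35 = 72s
t = 126, phase_t = 126 mod 72 = 54
54 >= 37 → RED

Answer: red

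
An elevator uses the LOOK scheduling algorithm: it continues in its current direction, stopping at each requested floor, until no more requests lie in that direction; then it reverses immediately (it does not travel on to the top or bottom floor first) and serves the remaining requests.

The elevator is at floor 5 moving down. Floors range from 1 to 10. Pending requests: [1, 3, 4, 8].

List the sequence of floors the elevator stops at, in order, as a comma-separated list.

Answer: 4, 3, 1, 8

Derivation:
Current: 5, moving DOWN
Serve below first (descending): [4, 3, 1]
Then reverse, serve above (ascending): [8]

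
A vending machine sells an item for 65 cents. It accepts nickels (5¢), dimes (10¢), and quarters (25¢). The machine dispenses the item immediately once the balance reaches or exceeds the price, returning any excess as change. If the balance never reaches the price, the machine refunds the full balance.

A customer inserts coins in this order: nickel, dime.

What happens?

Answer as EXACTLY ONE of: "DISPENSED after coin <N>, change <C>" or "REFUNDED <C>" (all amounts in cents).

Answer: REFUNDED 15

Derivation:
Price: 65¢
Coin 1 (nickel, 5¢): balance = 5¢
Coin 2 (dime, 10¢): balance = 15¢
All coins inserted, balance 15¢ < price 65¢ → REFUND 15¢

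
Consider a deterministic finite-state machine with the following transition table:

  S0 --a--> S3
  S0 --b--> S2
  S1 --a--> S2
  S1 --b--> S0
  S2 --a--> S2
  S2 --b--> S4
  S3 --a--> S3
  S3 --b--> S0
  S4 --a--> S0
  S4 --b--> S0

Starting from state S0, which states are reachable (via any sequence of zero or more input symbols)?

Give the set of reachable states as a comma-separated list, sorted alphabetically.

Answer: S0, S2, S3, S4

Derivation:
BFS from S0:
  visit S0: S0--a-->S3 (new), S0--b-->S2 (new)
  visit S3: S3--a-->S3 (seen), S3--b-->S0 (seen)
  visit S2: S2--a-->S2 (seen), S2--b-->S4 (new)
  visit S4: S4--a-->S0 (seen), S4--b-->S0 (seen)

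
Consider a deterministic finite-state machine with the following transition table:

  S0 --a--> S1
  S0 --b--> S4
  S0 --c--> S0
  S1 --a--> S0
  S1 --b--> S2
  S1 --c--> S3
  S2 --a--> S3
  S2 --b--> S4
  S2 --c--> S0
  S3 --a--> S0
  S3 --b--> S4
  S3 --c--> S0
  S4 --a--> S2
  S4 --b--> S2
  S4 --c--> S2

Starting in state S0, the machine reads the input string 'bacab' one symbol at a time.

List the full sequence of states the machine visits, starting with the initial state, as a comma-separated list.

Answer: S0, S4, S2, S0, S1, S2

Derivation:
Start: S0
  read 'b': S0 --b--> S4
  read 'a': S4 --a--> S2
  read 'c': S2 --c--> S0
  read 'a': S0 --a--> S1
  read 'b': S1 --b--> S2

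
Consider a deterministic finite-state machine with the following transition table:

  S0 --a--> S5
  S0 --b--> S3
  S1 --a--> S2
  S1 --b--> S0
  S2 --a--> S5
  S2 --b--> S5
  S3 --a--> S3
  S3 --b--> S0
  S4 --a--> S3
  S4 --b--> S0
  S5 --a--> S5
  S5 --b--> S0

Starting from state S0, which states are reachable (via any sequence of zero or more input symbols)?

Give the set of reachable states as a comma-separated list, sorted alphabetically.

Answer: S0, S3, S5

Derivation:
BFS from S0:
  visit S0: S0--a-->S5 (new), S0--b-->S3 (new)
  visit S5: S5--a-->S5 (seen), S5--b-->S0 (seen)
  visit S3: S3--a-->S3 (seen), S3--b-->S0 (seen)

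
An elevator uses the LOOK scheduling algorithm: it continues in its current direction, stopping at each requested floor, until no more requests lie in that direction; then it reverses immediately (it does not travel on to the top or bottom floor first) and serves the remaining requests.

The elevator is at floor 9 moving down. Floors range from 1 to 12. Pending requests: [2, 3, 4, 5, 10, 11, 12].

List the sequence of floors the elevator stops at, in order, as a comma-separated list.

Answer: 5, 4, 3, 2, 10, 11, 12

Derivation:
Current: 9, moving DOWN
Serve below first (descending): [5, 4, 3, 2]
Then reverse, serve above (ascending): [10, 11, 12]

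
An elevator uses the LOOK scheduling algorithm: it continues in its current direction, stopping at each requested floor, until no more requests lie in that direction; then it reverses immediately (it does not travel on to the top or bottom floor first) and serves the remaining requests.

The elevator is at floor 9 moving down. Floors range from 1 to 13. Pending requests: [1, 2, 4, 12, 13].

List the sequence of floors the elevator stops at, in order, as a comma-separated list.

Current: 9, moving DOWN
Serve below first (descending): [4, 2, 1]
Then reverse, serve above (ascending): [12, 13]

Answer: 4, 2, 1, 12, 13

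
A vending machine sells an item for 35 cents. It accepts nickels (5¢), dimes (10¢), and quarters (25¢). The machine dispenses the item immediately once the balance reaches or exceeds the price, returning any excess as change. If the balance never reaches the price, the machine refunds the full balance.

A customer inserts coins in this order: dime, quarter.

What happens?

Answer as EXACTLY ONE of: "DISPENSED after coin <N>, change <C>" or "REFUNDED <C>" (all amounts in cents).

Price: 35¢
Coin 1 (dime, 10¢): balance = 10¢
Coin 2 (quarter, 25¢): balance = 35¢
  → balance >= price → DISPENSE, change = 35 - 35 = 0¢

Answer: DISPENSED after coin 2, change 0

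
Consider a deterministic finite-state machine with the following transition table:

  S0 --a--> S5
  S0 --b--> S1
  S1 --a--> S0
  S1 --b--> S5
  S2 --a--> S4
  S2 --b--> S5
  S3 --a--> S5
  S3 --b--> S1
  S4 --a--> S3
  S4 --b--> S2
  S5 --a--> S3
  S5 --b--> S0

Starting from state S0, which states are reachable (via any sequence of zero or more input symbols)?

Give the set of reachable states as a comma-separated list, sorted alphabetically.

Answer: S0, S1, S3, S5

Derivation:
BFS from S0:
  visit S0: S0--a-->S5 (new), S0--b-->S1 (new)
  visit S5: S5--a-->S3 (new), S5--b-->S0 (seen)
  visit S1: S1--a-->S0 (seen), S1--b-->S5 (seen)
  visit S3: S3--a-->S5 (seen), S3--b-->S1 (seen)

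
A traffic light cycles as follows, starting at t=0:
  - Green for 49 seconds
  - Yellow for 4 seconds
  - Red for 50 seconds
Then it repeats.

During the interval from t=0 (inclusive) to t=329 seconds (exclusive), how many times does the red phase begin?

Answer: 3

Derivation:
Cycle = 49+4+50 = 103s
red phase starts at t = k*103 + 53 for k=0,1,2,...
Need k*103+53 < 329 → k < 2.680
k ∈ {0, ..., 2} → 3 starts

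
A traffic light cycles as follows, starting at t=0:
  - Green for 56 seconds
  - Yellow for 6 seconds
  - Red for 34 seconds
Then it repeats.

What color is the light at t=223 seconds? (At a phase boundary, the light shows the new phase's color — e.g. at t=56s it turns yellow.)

Answer: green

Derivation:
Cycle length = 56 + 6 + 34 = 96s
t = 223, phase_t = 223 mod 96 = 31
31 < 56 (green end) → GREEN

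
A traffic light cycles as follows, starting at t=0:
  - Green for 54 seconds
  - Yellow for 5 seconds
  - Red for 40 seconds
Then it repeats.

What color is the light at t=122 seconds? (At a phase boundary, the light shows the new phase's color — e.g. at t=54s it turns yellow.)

Answer: green

Derivation:
Cycle length = 54 + 5 + 40 = 99s
t = 122, phase_t = 122 mod 99 = 23
23 < 54 (green end) → GREEN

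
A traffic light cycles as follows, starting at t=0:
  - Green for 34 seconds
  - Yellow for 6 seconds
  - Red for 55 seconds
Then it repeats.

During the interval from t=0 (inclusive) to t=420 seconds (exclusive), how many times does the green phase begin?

Cycle = 34+6+55 = 95s
green phase starts at t = k*95 + 0 for k=0,1,2,...
Need k*95+0 < 420 → k < 4.421
k ∈ {0, ..., 4} → 5 starts

Answer: 5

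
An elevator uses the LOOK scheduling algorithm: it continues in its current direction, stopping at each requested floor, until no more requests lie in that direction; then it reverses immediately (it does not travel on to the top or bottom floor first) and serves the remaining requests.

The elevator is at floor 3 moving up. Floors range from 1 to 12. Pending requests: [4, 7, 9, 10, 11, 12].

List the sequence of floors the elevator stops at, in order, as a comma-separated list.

Current: 3, moving UP
Serve above first (ascending): [4, 7, 9, 10, 11, 12]
Then reverse, serve below (descending): []

Answer: 4, 7, 9, 10, 11, 12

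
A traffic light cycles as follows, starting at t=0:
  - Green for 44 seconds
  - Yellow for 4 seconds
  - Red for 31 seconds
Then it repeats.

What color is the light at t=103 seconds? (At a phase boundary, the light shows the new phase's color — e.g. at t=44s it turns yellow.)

Cycle length = 44 + 4 + 31 = 79s
t = 103, phase_t = 103 mod 79 = 24
24 < 44 (green end) → GREEN

Answer: green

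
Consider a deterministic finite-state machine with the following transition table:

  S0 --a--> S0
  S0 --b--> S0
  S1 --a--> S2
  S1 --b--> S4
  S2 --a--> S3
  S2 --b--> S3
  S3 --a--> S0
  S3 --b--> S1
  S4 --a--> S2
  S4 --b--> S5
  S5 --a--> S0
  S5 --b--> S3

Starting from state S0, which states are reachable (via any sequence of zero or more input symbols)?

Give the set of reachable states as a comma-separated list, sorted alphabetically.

BFS from S0:
  visit S0: S0--a-->S0 (seen), S0--b-->S0 (seen)

Answer: S0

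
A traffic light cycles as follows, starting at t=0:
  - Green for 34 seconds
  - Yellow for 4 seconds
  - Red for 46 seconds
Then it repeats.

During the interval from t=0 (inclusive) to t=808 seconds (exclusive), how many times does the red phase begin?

Cycle = 34+4+46 = 84s
red phase starts at t = k*84 + 38 for k=0,1,2,...
Need k*84+38 < 808 → k < 9.167
k ∈ {0, ..., 9} → 10 starts

Answer: 10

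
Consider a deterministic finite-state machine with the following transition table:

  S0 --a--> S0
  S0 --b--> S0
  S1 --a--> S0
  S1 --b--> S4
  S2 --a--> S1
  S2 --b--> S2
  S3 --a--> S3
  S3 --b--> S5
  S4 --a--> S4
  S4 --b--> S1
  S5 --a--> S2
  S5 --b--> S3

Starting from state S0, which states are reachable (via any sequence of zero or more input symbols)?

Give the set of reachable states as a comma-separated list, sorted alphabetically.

Answer: S0

Derivation:
BFS from S0:
  visit S0: S0--a-->S0 (seen), S0--b-->S0 (seen)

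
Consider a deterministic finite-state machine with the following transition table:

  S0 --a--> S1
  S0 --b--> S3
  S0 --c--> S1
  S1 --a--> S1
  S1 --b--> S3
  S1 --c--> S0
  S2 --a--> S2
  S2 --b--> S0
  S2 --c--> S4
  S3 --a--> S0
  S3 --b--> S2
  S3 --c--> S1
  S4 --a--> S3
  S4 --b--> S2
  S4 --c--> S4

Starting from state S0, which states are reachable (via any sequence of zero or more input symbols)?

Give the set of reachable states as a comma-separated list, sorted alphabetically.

Answer: S0, S1, S2, S3, S4

Derivation:
BFS from S0:
  visit S0: S0--a-->S1 (new), S0--b-->S3 (new), S0--c-->S1 (seen)
  visit S1: S1--a-->S1 (seen), S1--b-->S3 (seen), S1--c-->S0 (seen)
  visit S3: S3--a-->S0 (seen), S3--b-->S2 (new), S3--c-->S1 (seen)
  visit S2: S2--a-->S2 (seen), S2--b-->S0 (seen), S2--c-->S4 (new)
  visit S4: S4--a-->S3 (seen), S4--b-->S2 (seen), S4--c-->S4 (seen)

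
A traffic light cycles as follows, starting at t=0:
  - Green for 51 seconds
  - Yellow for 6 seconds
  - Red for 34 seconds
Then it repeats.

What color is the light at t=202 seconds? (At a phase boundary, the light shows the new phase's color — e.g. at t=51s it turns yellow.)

Answer: green

Derivation:
Cycle length = 51 + 6 + 34 = 91s
t = 202, phase_t = 202 mod 91 = 20
20 < 51 (green end) → GREEN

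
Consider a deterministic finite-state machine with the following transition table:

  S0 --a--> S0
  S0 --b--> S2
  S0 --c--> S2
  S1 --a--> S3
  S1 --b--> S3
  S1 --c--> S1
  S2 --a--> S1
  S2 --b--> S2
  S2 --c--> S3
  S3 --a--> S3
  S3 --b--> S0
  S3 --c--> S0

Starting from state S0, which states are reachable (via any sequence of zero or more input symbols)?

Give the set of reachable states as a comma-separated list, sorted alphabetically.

Answer: S0, S1, S2, S3

Derivation:
BFS from S0:
  visit S0: S0--a-->S0 (seen), S0--b-->S2 (new), S0--c-->S2 (seen)
  visit S2: S2--a-->S1 (new), S2--b-->S2 (seen), S2--c-->S3 (new)
  visit S1: S1--a-->S3 (seen), S1--b-->S3 (seen), S1--c-->S1 (seen)
  visit S3: S3--a-->S3 (seen), S3--b-->S0 (seen), S3--c-->S0 (seen)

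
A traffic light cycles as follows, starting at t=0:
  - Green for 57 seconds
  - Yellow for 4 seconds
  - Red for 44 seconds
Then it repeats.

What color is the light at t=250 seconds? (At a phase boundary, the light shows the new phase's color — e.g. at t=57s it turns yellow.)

Cycle length = 57 + 4 + 44 = 105s
t = 250, phase_t = 250 mod 105 = 40
40 < 57 (green end) → GREEN

Answer: green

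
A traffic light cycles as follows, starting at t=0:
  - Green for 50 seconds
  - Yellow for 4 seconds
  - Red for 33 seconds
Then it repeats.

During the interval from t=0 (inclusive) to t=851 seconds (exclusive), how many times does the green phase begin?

Cycle = 50+4+33 = 87s
green phase starts at t = k*87 + 0 for k=0,1,2,...
Need k*87+0 < 851 → k < 9.782
k ∈ {0, ..., 9} → 10 starts

Answer: 10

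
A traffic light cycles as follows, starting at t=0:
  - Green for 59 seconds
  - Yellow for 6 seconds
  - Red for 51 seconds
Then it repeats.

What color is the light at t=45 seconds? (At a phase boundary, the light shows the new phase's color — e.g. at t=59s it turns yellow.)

Answer: green

Derivation:
Cycle length = 59 + 6 + 51 = 116s
t = 45, phase_t = 45 mod 116 = 45
45 < 59 (green end) → GREEN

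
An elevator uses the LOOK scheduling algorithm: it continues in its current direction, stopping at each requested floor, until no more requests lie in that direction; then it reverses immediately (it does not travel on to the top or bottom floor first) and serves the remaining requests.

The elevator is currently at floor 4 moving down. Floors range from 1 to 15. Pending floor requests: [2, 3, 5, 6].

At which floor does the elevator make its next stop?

Answer: 3

Derivation:
Current floor: 4, direction: down
Requests above: [5, 6]
Requests below: [2, 3]
Moving down and requests lie below → nearest below is max([2, 3]) = 3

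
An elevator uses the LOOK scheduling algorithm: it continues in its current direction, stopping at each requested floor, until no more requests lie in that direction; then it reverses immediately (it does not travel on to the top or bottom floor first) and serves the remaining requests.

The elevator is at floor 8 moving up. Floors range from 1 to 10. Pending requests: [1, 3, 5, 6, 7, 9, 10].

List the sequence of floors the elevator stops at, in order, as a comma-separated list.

Answer: 9, 10, 7, 6, 5, 3, 1

Derivation:
Current: 8, moving UP
Serve above first (ascending): [9, 10]
Then reverse, serve below (descending): [7, 6, 5, 3, 1]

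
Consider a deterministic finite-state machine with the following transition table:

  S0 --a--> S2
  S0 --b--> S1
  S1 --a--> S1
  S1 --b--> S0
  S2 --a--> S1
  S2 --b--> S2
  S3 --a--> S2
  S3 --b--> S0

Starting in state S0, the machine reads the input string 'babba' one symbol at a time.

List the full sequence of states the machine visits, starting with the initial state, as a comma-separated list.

Start: S0
  read 'b': S0 --b--> S1
  read 'a': S1 --a--> S1
  read 'b': S1 --b--> S0
  read 'b': S0 --b--> S1
  read 'a': S1 --a--> S1

Answer: S0, S1, S1, S0, S1, S1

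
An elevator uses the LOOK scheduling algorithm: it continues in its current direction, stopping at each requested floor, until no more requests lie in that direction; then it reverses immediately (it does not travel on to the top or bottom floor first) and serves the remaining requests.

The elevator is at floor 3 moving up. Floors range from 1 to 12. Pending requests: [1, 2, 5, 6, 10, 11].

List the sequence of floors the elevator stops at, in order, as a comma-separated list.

Current: 3, moving UP
Serve above first (ascending): [5, 6, 10, 11]
Then reverse, serve below (descending): [2, 1]

Answer: 5, 6, 10, 11, 2, 1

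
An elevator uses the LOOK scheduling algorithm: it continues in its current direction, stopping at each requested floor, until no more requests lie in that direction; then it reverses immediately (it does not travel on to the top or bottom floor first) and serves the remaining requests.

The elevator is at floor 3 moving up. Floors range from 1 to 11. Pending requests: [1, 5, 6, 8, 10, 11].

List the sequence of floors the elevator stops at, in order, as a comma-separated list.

Answer: 5, 6, 8, 10, 11, 1

Derivation:
Current: 3, moving UP
Serve above first (ascending): [5, 6, 8, 10, 11]
Then reverse, serve below (descending): [1]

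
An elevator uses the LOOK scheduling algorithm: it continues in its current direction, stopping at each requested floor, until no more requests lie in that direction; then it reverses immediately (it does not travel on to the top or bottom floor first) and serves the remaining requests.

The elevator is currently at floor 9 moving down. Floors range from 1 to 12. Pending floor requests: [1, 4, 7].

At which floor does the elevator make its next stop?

Current floor: 9, direction: down
Requests above: []
Requests below: [1, 4, 7]
Moving down and requests lie below → nearest below is max([1, 4, 7]) = 7

Answer: 7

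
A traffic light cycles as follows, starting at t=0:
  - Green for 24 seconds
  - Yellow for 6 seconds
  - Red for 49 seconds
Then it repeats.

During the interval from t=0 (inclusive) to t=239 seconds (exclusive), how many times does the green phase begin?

Cycle = 24+6+49 = 79s
green phase starts at t = k*79 + 0 for k=0,1,2,...
Need k*79+0 < 239 → k < 3.025
k ∈ {0, ..., 3} → 4 starts

Answer: 4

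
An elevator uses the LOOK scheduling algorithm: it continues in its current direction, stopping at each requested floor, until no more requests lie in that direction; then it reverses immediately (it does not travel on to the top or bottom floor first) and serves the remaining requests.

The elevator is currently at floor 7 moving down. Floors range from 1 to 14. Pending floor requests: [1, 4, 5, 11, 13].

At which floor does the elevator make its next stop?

Answer: 5

Derivation:
Current floor: 7, direction: down
Requests above: [11, 13]
Requests below: [1, 4, 5]
Moving down and requests lie below → nearest below is max([1, 4, 5]) = 5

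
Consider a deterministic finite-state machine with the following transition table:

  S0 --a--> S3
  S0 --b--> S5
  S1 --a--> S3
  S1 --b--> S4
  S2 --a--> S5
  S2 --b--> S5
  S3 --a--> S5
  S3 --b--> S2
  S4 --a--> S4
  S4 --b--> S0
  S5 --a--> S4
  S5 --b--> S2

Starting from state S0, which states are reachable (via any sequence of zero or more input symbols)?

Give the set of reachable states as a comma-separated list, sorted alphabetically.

BFS from S0:
  visit S0: S0--a-->S3 (new), S0--b-->S5 (new)
  visit S3: S3--a-->S5 (seen), S3--b-->S2 (new)
  visit S5: S5--a-->S4 (new), S5--b-->S2 (seen)
  visit S2: S2--a-->S5 (seen), S2--b-->S5 (seen)
  visit S4: S4--a-->S4 (seen), S4--b-->S0 (seen)

Answer: S0, S2, S3, S4, S5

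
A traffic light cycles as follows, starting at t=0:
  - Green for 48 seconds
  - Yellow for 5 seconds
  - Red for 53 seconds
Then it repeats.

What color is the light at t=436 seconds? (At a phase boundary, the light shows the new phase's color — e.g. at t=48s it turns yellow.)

Cycle length = 48 + 5 + 53 = 106s
t = 436, phase_t = 436 mod 106 = 12
12 < 48 (green end) → GREEN

Answer: green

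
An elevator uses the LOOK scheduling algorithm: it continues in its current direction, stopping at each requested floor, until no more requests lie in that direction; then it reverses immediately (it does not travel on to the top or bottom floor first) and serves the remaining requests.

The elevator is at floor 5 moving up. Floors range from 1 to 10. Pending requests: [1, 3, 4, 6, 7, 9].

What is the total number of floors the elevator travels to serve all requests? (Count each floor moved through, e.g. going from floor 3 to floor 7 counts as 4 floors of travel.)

Answer: 12

Derivation:
Start at floor 5 moving up, LOOK stop order: [6, 7, 9, 4, 3, 1]
  5 → 6: |6-5| = 1, total = 1
  6 → 7: |7-6| = 1, total = 2
  7 → 9: |9-7| = 2, total = 4
  9 → 4: |4-9| = 5, total = 9
  4 → 3: |3-4| = 1, total = 10
  3 → 1: |1-3| = 2, total = 12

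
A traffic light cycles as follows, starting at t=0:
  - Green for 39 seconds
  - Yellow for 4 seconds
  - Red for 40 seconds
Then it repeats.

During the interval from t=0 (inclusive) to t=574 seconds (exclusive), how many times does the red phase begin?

Answer: 7

Derivation:
Cycle = 39+4+40 = 83s
red phase starts at t = k*83 + 43 for k=0,1,2,...
Need k*83+43 < 574 → k < 6.398
k ∈ {0, ..., 6} → 7 starts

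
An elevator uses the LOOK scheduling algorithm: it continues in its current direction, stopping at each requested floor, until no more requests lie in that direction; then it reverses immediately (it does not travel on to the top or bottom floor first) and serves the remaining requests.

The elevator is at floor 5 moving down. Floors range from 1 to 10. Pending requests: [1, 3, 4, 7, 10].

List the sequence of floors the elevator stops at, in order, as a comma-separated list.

Answer: 4, 3, 1, 7, 10

Derivation:
Current: 5, moving DOWN
Serve below first (descending): [4, 3, 1]
Then reverse, serve above (ascending): [7, 10]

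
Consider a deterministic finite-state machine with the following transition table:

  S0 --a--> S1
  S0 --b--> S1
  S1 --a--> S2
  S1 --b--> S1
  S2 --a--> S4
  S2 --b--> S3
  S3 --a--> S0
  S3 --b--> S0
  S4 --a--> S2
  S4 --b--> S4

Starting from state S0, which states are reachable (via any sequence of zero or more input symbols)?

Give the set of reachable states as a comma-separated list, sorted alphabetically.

BFS from S0:
  visit S0: S0--a-->S1 (new), S0--b-->S1 (seen)
  visit S1: S1--a-->S2 (new), S1--b-->S1 (seen)
  visit S2: S2--a-->S4 (new), S2--b-->S3 (new)
  visit S4: S4--a-->S2 (seen), S4--b-->S4 (seen)
  visit S3: S3--a-->S0 (seen), S3--b-->S0 (seen)

Answer: S0, S1, S2, S3, S4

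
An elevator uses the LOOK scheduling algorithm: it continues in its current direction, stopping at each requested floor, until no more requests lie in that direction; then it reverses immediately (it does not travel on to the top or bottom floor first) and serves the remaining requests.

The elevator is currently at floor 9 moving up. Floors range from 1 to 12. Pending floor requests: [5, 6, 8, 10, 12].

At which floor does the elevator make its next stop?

Current floor: 9, direction: up
Requests above: [10, 12]
Requests below: [5, 6, 8]
Moving up and requests lie above → nearest above is min([10, 12]) = 10

Answer: 10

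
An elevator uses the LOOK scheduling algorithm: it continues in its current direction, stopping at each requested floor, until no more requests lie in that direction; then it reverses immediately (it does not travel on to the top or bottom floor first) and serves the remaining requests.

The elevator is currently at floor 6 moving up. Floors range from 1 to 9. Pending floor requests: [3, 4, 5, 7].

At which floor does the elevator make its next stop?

Current floor: 6, direction: up
Requests above: [7]
Requests below: [3, 4, 5]
Moving up and requests lie above → nearest above is min([7]) = 7

Answer: 7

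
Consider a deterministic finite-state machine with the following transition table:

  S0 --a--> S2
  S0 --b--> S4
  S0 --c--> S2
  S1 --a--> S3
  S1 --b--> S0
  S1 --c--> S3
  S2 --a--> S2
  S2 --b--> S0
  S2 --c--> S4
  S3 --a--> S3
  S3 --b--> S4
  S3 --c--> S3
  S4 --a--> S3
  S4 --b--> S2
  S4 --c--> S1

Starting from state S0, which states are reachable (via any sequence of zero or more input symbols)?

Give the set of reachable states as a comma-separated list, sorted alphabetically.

BFS from S0:
  visit S0: S0--a-->S2 (new), S0--b-->S4 (new), S0--c-->S2 (seen)
  visit S2: S2--a-->S2 (seen), S2--b-->S0 (seen), S2--c-->S4 (seen)
  visit S4: S4--a-->S3 (new), S4--b-->S2 (seen), S4--c-->S1 (new)
  visit S3: S3--a-->S3 (seen), S3--b-->S4 (seen), S3--c-->S3 (seen)
  visit S1: S1--a-->S3 (seen), S1--b-->S0 (seen), S1--c-->S3 (seen)

Answer: S0, S1, S2, S3, S4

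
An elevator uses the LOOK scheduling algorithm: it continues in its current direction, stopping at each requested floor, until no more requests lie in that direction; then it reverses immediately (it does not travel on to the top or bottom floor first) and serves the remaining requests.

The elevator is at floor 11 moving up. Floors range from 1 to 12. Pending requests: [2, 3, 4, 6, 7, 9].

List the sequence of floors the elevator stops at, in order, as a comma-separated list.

Current: 11, moving UP
Serve above first (ascending): []
Then reverse, serve below (descending): [9, 7, 6, 4, 3, 2]

Answer: 9, 7, 6, 4, 3, 2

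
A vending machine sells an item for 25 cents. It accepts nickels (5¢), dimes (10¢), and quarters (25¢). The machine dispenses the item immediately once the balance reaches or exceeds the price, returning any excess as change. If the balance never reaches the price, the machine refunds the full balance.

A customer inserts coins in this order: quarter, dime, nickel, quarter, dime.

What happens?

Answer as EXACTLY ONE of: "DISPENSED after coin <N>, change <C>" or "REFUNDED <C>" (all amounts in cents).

Price: 25¢
Coin 1 (quarter, 25¢): balance = 25¢
  → balance >= price → DISPENSE, change = 25 - 25 = 0¢

Answer: DISPENSED after coin 1, change 0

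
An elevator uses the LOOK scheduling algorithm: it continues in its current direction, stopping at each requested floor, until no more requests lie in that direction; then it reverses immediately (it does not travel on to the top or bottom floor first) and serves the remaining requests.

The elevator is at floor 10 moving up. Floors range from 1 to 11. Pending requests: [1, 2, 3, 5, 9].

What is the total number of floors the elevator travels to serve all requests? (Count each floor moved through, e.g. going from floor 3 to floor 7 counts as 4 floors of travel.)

Answer: 9

Derivation:
Start at floor 10 moving up, LOOK stop order: [9, 5, 3, 2, 1]
  10 → 9: |9-10| = 1, total = 1
  9 → 5: |5-9| = 4, total = 5
  5 → 3: |3-5| = 2, total = 7
  3 → 2: |2-3| = 1, total = 8
  2 → 1: |1-2| = 1, total = 9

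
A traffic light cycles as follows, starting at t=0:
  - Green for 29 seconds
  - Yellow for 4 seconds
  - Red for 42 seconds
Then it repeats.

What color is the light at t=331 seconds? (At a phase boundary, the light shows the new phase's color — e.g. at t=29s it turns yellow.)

Cycle length = 29 + 4 + 42 = 75s
t = 331, phase_t = 331 mod 75 = 31
29 <= 31 < 33 (yellow end) → YELLOW

Answer: yellow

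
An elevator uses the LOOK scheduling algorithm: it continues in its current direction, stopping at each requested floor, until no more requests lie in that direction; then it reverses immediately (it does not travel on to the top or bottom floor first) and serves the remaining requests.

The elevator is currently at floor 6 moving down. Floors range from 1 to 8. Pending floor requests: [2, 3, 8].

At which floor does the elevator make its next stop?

Current floor: 6, direction: down
Requests above: [8]
Requests below: [2, 3]
Moving down and requests lie below → nearest below is max([2, 3]) = 3

Answer: 3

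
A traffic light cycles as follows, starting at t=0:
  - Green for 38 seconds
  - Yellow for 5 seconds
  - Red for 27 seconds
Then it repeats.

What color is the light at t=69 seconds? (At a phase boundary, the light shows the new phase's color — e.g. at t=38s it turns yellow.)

Answer: red

Derivation:
Cycle length = 38 + 5 + 27 = 70s
t = 69, phase_t = 69 mod 70 = 69
69 >= 43 → RED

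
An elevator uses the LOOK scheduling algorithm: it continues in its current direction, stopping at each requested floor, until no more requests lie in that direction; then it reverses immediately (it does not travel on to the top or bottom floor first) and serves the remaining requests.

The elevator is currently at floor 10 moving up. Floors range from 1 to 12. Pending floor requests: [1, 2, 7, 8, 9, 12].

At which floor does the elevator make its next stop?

Answer: 12

Derivation:
Current floor: 10, direction: up
Requests above: [12]
Requests below: [1, 2, 7, 8, 9]
Moving up and requests lie above → nearest above is min([12]) = 12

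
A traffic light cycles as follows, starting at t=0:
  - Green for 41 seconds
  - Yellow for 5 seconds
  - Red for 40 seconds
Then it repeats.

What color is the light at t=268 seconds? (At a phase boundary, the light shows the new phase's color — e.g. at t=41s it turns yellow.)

Answer: green

Derivation:
Cycle length = 41 + 5 + 40 = 86s
t = 268, phase_t = 268 mod 86 = 10
10 < 41 (green end) → GREEN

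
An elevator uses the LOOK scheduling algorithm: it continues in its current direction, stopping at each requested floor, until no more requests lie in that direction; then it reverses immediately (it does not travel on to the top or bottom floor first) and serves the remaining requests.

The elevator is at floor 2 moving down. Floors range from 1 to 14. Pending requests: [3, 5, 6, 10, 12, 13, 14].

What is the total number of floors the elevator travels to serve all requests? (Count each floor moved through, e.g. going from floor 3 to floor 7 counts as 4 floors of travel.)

Start at floor 2 moving down, LOOK stop order: [3, 5, 6, 10, 12, 13, 14]
  2 → 3: |3-2| = 1, total = 1
  3 → 5: |5-3| = 2, total = 3
  5 → 6: |6-5| = 1, total = 4
  6 → 10: |10-6| = 4, total = 8
  10 → 12: |12-10| = 2, total = 10
  12 → 13: |13-12| = 1, total = 11
  13 → 14: |14-13| = 1, total = 12

Answer: 12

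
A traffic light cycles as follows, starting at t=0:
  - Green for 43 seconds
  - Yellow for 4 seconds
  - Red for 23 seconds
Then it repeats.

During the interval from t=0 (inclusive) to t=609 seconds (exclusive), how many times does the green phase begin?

Answer: 9

Derivation:
Cycle = 43+4+23 = 70s
green phase starts at t = k*70 + 0 for k=0,1,2,...
Need k*70+0 < 609 → k < 8.700
k ∈ {0, ..., 8} → 9 starts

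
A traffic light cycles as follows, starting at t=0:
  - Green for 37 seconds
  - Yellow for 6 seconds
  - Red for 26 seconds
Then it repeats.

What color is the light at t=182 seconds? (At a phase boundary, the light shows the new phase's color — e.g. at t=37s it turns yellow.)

Answer: red

Derivation:
Cycle length = 37 + 6 + 26 = 69s
t = 182, phase_t = 182 mod 69 = 44
44 >= 43 → RED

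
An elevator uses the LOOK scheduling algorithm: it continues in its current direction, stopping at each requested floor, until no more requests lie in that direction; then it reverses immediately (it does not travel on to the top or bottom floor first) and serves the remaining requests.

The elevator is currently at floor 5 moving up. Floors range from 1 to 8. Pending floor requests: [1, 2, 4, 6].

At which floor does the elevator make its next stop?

Answer: 6

Derivation:
Current floor: 5, direction: up
Requests above: [6]
Requests below: [1, 2, 4]
Moving up and requests lie above → nearest above is min([6]) = 6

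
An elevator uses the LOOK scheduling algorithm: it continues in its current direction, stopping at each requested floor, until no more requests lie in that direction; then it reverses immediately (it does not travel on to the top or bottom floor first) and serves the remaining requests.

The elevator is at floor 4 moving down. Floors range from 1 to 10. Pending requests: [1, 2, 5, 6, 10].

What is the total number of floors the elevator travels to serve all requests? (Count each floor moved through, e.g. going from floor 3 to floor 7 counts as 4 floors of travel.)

Answer: 12

Derivation:
Start at floor 4 moving down, LOOK stop order: [2, 1, 5, 6, 10]
  4 → 2: |2-4| = 2, total = 2
  2 → 1: |1-2| = 1, total = 3
  1 → 5: |5-1| = 4, total = 7
  5 → 6: |6-5| = 1, total = 8
  6 → 10: |10-6| = 4, total = 12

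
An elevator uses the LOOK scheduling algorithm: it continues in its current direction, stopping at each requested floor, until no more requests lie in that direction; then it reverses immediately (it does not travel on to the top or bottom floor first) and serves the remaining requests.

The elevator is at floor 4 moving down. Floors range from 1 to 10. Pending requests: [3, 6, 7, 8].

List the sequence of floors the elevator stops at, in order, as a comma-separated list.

Current: 4, moving DOWN
Serve below first (descending): [3]
Then reverse, serve above (ascending): [6, 7, 8]

Answer: 3, 6, 7, 8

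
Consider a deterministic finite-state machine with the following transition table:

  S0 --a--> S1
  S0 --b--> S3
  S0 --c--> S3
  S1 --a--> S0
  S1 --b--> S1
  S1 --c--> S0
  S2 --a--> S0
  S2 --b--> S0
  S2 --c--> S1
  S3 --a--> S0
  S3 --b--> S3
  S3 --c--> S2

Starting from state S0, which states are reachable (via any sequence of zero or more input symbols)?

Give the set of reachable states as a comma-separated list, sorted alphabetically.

Answer: S0, S1, S2, S3

Derivation:
BFS from S0:
  visit S0: S0--a-->S1 (new), S0--b-->S3 (new), S0--c-->S3 (seen)
  visit S1: S1--a-->S0 (seen), S1--b-->S1 (seen), S1--c-->S0 (seen)
  visit S3: S3--a-->S0 (seen), S3--b-->S3 (seen), S3--c-->S2 (new)
  visit S2: S2--a-->S0 (seen), S2--b-->S0 (seen), S2--c-->S1 (seen)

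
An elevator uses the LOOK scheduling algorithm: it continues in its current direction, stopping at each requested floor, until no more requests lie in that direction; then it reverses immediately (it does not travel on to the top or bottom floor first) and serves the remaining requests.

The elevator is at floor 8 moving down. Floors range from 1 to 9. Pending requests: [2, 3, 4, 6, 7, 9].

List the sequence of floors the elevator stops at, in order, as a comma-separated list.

Current: 8, moving DOWN
Serve below first (descending): [7, 6, 4, 3, 2]
Then reverse, serve above (ascending): [9]

Answer: 7, 6, 4, 3, 2, 9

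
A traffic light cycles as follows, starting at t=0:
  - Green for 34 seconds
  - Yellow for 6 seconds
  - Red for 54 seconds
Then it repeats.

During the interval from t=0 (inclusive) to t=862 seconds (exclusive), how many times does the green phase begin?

Cycle = 34+6+54 = 94s
green phase starts at t = k*94 + 0 for k=0,1,2,...
Need k*94+0 < 862 → k < 9.170
k ∈ {0, ..., 9} → 10 starts

Answer: 10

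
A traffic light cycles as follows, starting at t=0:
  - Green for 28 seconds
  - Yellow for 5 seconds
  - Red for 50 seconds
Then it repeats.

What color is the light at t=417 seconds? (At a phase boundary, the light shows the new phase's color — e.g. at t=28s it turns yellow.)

Cycle length = 28 + 5 + 50 = 83s
t = 417, phase_t = 417 mod 83 = 2
2 < 28 (green end) → GREEN

Answer: green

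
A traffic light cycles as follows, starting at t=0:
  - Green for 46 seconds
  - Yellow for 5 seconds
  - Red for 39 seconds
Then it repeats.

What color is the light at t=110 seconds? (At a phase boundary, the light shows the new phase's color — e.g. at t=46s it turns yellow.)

Answer: green

Derivation:
Cycle length = 46 + 5 + 39 = 90s
t = 110, phase_t = 110 mod 90 = 20
20 < 46 (green end) → GREEN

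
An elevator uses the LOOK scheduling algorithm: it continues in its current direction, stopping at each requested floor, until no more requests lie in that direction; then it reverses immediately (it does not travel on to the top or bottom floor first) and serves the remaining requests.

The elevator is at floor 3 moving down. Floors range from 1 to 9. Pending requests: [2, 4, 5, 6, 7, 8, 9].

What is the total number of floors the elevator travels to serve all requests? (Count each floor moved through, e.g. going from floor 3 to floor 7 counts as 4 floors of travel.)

Answer: 8

Derivation:
Start at floor 3 moving down, LOOK stop order: [2, 4, 5, 6, 7, 8, 9]
  3 → 2: |2-3| = 1, total = 1
  2 → 4: |4-2| = 2, total = 3
  4 → 5: |5-4| = 1, total = 4
  5 → 6: |6-5| = 1, total = 5
  6 → 7: |7-6| = 1, total = 6
  7 → 8: |8-7| = 1, total = 7
  8 → 9: |9-8| = 1, total = 8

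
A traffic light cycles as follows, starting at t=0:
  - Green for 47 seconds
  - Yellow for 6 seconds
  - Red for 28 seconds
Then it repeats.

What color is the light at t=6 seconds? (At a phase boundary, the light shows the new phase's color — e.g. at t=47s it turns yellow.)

Cycle length = 47 + 6 + 28 = 81s
t = 6, phase_t = 6 mod 81 = 6
6 < 47 (green end) → GREEN

Answer: green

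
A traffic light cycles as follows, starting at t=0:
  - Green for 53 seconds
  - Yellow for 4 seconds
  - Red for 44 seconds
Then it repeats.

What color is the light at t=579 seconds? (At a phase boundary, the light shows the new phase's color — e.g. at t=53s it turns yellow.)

Answer: red

Derivation:
Cycle length = 53 + 4 + 44 = 101s
t = 579, phase_t = 579 mod 101 = 74
74 >= 57 → RED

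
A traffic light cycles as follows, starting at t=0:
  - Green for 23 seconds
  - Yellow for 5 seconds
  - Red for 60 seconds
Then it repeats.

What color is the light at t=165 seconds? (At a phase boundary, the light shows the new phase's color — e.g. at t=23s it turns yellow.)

Answer: red

Derivation:
Cycle length = 23 + 5 + 60 = 88s
t = 165, phase_t = 165 mod 88 = 77
77 >= 28 → RED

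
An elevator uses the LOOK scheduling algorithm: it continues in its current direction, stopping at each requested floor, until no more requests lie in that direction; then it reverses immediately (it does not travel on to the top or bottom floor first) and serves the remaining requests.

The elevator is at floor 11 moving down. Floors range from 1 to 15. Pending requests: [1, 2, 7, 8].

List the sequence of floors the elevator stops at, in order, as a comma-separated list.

Answer: 8, 7, 2, 1

Derivation:
Current: 11, moving DOWN
Serve below first (descending): [8, 7, 2, 1]
Then reverse, serve above (ascending): []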